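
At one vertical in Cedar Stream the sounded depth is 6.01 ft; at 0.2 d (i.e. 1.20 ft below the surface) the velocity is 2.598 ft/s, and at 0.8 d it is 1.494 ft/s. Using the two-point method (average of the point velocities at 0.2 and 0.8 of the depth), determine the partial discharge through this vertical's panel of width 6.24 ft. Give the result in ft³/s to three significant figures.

76.7 ft³/s

v̄ = (2.598 + 1.494) / 2 = 2.046 ft/s
q = v̄ × d × w = 2.046 × 6.01 × 6.24 = 76.73 ft³/s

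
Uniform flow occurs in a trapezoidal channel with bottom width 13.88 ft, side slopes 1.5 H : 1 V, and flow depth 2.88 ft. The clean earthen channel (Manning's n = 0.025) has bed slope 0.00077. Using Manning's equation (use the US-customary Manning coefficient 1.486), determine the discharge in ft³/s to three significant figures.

144 ft³/s

A = (b + z·y)·y = (13.88 + 1.5×2.88)×2.88 = 52.42 ft²
P = b + 2y√(1+z²) = 13.88 + 2×2.88×√(1+1.5²) = 24.26 ft
R = A/P = 52.42/24.26 = 2.160 ft
Q = (1.486/n)·A·R^(2/3)·S^(1/2) = (1.486/0.025) × 52.42 × 2.160^(2/3) × 0.00077^(1/2) = 144.5 ft³/s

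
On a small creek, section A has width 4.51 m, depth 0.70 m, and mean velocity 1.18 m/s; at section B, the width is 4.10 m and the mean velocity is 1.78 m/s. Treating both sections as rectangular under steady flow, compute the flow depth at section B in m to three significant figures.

0.510 m

Q = A₁V₁ = (4.51×0.70) × 1.18 = 3.725 m³/s
d₂ = Q/(b₂ V₂) = 3.725/(4.10×1.78) = 0.5104 m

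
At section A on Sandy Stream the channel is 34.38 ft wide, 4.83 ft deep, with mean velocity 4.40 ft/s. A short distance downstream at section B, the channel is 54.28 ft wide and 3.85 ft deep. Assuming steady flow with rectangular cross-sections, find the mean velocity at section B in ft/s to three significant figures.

3.50 ft/s

Q = A₁V₁ = (34.38×4.83) × 4.40 = 730.6 ft³/s
A₂ = 54.28 × 3.85 = 209.0 ft²
V₂ = Q/A₂ = 730.6/209.0 = 3.496 ft/s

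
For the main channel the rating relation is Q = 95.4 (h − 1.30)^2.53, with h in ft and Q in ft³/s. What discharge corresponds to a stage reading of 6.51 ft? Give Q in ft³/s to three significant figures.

Q = 95.4 × (6.51 − 1.30)^2.53 = 95.4 × 5.21^2.53 = 6211 ft³/s

6210 ft³/s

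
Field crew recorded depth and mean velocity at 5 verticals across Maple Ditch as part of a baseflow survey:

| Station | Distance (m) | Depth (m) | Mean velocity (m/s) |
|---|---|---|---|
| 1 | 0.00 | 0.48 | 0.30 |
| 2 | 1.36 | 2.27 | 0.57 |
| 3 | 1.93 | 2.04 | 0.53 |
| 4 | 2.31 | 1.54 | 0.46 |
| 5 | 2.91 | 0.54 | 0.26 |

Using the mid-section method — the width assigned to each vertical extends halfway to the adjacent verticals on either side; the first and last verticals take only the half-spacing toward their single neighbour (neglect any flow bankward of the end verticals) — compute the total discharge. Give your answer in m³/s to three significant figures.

w_1 = (1.36 − 0.00)/2 = 0.68 m; q_1 = 0.30 × 0.48 × 0.68 = 0.09792 m³/s
w_2 = (1.93 − 0.00)/2 = 0.965 m; q_2 = 0.57 × 2.27 × 0.965 = 1.249 m³/s
w_3 = (2.31 − 1.36)/2 = 0.475 m; q_3 = 0.53 × 2.04 × 0.475 = 0.5136 m³/s
w_4 = (2.91 − 1.93)/2 = 0.49 m; q_4 = 0.46 × 1.54 × 0.49 = 0.3471 m³/s
w_5 = (2.91 − 2.31)/2 = 0.3 m; q_5 = 0.26 × 0.54 × 0.3 = 0.04212 m³/s
Q = Σ qᵢ = 2.249 m³/s

2.25 m³/s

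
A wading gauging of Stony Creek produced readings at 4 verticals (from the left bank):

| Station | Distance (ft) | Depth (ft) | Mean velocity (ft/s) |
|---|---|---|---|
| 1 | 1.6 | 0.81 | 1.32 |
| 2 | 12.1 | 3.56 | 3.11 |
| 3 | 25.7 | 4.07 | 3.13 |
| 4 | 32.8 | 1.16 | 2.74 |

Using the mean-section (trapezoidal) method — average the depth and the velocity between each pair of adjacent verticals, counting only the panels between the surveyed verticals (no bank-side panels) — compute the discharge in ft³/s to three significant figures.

Panel 1-2: Δb = 10.5 ft, d̄ = (0.81+3.56)/2 = 2.185, v̄ = (1.32+3.11)/2 = 2.215 → q = 10.5×2.185×2.215 = 50.82 ft³/s
Panel 2-3: Δb = 13.6 ft, d̄ = (3.56+4.07)/2 = 3.815, v̄ = (3.11+3.13)/2 = 3.12 → q = 13.6×3.815×3.12 = 161.9 ft³/s
Panel 3-4: Δb = 7.1 ft, d̄ = (4.07+1.16)/2 = 2.615, v̄ = (3.13+2.74)/2 = 2.935 → q = 7.1×2.615×2.935 = 54.49 ft³/s
Q = Σ q = 267.2 ft³/s

267 ft³/s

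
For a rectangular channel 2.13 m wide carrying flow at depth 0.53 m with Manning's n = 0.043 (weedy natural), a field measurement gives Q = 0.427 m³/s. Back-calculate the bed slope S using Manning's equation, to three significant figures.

0.00106

A = b·y = 2.13 × 0.53 = 1.129 m²
P = b + 2y = 2.13 + 2×0.53 = 3.190 m
R = A/P = 1.129/3.190 = 0.3539 m
S = (Q·n / (1·A·R^(2/3)))² = (0.427×0.043 / (1×1.129×0.5003))² = 0.001057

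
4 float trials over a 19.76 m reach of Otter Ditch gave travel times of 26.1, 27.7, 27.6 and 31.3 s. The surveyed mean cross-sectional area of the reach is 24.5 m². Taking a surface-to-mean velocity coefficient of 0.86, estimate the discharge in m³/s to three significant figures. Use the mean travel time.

t̄ = (26.1 + 27.7 + 27.6 + 31.3) / 4 = 28.175 s
v_surface = L / t̄ = 19.76 / 28.175 = 0.7013 m/s
v_mean = 0.86 × 0.7013 = 0.6031 m/s
Q = A × v_mean = 24.5 × 0.6031 = 14.78 m³/s

14.8 m³/s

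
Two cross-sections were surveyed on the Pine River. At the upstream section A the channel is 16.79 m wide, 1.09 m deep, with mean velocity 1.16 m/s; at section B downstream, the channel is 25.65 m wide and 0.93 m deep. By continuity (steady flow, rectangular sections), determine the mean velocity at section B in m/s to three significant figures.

Q = A₁V₁ = (16.79×1.09) × 1.16 = 21.23 m³/s
A₂ = 25.65 × 0.93 = 23.85 m²
V₂ = Q/A₂ = 21.23/23.85 = 0.8899 m/s

0.890 m/s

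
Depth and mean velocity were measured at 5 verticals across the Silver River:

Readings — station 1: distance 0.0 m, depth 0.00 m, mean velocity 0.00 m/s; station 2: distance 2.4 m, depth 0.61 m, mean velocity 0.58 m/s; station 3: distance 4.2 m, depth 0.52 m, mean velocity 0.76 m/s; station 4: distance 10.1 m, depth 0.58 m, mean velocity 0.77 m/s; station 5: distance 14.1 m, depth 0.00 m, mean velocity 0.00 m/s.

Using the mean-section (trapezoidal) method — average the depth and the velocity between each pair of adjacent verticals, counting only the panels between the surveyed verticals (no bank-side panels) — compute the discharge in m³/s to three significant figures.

3.82 m³/s

Panel 1-2: Δb = 2.4 m, d̄ = (0.00+0.61)/2 = 0.305, v̄ = (0.00+0.58)/2 = 0.29 → q = 2.4×0.305×0.29 = 0.2123 m³/s
Panel 2-3: Δb = 1.8 m, d̄ = (0.61+0.52)/2 = 0.565, v̄ = (0.58+0.76)/2 = 0.67 → q = 1.8×0.565×0.67 = 0.6814 m³/s
Panel 3-4: Δb = 5.9 m, d̄ = (0.52+0.58)/2 = 0.55, v̄ = (0.76+0.77)/2 = 0.765 → q = 5.9×0.55×0.765 = 2.482 m³/s
Panel 4-5: Δb = 4 m, d̄ = (0.58+0.00)/2 = 0.29, v̄ = (0.77+0.00)/2 = 0.385 → q = 4×0.29×0.385 = 0.4466 m³/s
Q = Σ q = 3.823 m³/s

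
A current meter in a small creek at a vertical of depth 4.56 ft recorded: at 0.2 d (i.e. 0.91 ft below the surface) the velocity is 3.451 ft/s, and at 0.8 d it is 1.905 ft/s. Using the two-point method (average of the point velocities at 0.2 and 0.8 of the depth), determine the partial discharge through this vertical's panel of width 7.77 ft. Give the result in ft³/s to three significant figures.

v̄ = (3.451 + 1.905) / 2 = 2.678 ft/s
q = v̄ × d × w = 2.678 × 4.56 × 7.77 = 94.88 ft³/s

94.9 ft³/s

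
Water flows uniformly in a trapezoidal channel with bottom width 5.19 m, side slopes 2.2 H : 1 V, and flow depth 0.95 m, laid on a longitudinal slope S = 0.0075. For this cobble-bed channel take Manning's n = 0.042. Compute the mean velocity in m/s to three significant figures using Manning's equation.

1.64 m/s

A = (b + z·y)·y = (5.19 + 2.2×0.95)×0.95 = 6.916 m²
P = b + 2y√(1+z²) = 5.19 + 2×0.95×√(1+2.2²) = 9.782 m
R = A/P = 6.916/9.782 = 0.7070 m
Q = (1/n)·A·R^(2/3)·S^(1/2) = (1/0.042) × 6.916 × 0.7070^(2/3) × 0.0075^(1/2) = 11.32 m³/s
V = Q/A = 11.32/6.916 = 1.636 m/s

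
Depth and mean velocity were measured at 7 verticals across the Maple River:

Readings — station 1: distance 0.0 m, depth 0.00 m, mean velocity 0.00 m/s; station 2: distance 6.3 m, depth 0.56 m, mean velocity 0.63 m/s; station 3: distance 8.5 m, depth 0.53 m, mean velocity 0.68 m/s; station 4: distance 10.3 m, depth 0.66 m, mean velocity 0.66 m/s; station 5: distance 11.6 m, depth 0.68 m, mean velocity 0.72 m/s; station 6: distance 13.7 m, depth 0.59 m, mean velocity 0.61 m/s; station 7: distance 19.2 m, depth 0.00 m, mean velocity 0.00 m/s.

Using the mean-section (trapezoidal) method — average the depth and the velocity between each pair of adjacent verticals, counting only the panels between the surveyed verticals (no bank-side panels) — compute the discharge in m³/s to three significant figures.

Panel 1-2: Δb = 6.3 m, d̄ = (0.00+0.56)/2 = 0.28, v̄ = (0.00+0.63)/2 = 0.315 → q = 6.3×0.28×0.315 = 0.5557 m³/s
Panel 2-3: Δb = 2.2 m, d̄ = (0.56+0.53)/2 = 0.545, v̄ = (0.63+0.68)/2 = 0.655 → q = 2.2×0.545×0.655 = 0.7853 m³/s
Panel 3-4: Δb = 1.8 m, d̄ = (0.53+0.66)/2 = 0.595, v̄ = (0.68+0.66)/2 = 0.67 → q = 1.8×0.595×0.67 = 0.7176 m³/s
Panel 4-5: Δb = 1.3 m, d̄ = (0.66+0.68)/2 = 0.67, v̄ = (0.66+0.72)/2 = 0.69 → q = 1.3×0.67×0.69 = 0.6010 m³/s
Panel 5-6: Δb = 2.1 m, d̄ = (0.68+0.59)/2 = 0.635, v̄ = (0.72+0.61)/2 = 0.665 → q = 2.1×0.635×0.665 = 0.8868 m³/s
Panel 6-7: Δb = 5.5 m, d̄ = (0.59+0.00)/2 = 0.295, v̄ = (0.61+0.00)/2 = 0.305 → q = 5.5×0.295×0.305 = 0.4949 m³/s
Q = Σ q = 4.041 m³/s

4.04 m³/s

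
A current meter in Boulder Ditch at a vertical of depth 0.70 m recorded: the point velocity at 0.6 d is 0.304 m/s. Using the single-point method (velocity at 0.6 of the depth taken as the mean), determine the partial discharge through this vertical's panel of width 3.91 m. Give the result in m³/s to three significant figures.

0.832 m³/s

v̄ = v₀.₆ = 0.304 m/s
q = v̄ × d × w = 0.3040 × 0.70 × 3.91 = 0.8320 m³/s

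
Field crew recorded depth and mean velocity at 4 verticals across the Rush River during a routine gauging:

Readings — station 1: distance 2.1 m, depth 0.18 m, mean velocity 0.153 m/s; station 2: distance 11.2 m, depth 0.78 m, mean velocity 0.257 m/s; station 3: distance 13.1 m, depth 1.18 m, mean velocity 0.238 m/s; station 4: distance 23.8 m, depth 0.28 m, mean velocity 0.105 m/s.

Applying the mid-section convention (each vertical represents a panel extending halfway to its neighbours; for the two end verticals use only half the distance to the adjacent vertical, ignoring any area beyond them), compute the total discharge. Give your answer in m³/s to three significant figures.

w_1 = (11.2 − 2.1)/2 = 4.55 m; q_1 = 0.153 × 0.18 × 4.55 = 0.1253 m³/s
w_2 = (13.1 − 2.1)/2 = 5.5 m; q_2 = 0.257 × 0.78 × 5.5 = 1.103 m³/s
w_3 = (23.8 − 11.2)/2 = 6.3 m; q_3 = 0.238 × 1.18 × 6.3 = 1.769 m³/s
w_4 = (23.8 − 13.1)/2 = 5.35 m; q_4 = 0.105 × 0.28 × 5.35 = 0.1573 m³/s
Q = Σ qᵢ = 3.154 m³/s

3.15 m³/s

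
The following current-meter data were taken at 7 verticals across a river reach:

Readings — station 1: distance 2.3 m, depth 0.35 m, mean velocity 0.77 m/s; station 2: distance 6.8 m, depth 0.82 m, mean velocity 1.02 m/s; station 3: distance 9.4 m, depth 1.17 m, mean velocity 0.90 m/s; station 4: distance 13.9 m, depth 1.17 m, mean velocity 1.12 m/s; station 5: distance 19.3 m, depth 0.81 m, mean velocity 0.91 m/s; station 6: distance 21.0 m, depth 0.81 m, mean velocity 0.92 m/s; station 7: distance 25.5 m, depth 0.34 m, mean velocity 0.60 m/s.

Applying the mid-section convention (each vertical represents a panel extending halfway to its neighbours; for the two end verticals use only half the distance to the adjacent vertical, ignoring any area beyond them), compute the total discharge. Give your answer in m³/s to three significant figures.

19.2 m³/s

w_1 = (6.8 − 2.3)/2 = 2.25 m; q_1 = 0.77 × 0.35 × 2.25 = 0.6064 m³/s
w_2 = (9.4 − 2.3)/2 = 3.55 m; q_2 = 1.02 × 0.82 × 3.55 = 2.969 m³/s
w_3 = (13.9 − 6.8)/2 = 3.55 m; q_3 = 0.90 × 1.17 × 3.55 = 3.738 m³/s
w_4 = (19.3 − 9.4)/2 = 4.95 m; q_4 = 1.12 × 1.17 × 4.95 = 6.486 m³/s
w_5 = (21.0 − 13.9)/2 = 3.55 m; q_5 = 0.91 × 0.81 × 3.55 = 2.617 m³/s
w_6 = (25.5 − 19.3)/2 = 3.1 m; q_6 = 0.92 × 0.81 × 3.1 = 2.310 m³/s
w_7 = (25.5 − 21.0)/2 = 2.25 m; q_7 = 0.60 × 0.34 × 2.25 = 0.4590 m³/s
Q = Σ qᵢ = 19.19 m³/s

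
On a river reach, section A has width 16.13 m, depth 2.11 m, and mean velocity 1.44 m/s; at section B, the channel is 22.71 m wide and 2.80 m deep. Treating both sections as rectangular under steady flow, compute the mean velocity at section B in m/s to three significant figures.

0.771 m/s

Q = A₁V₁ = (16.13×2.11) × 1.44 = 49.01 m³/s
A₂ = 22.71 × 2.80 = 63.59 m²
V₂ = Q/A₂ = 49.01/63.59 = 0.7707 m/s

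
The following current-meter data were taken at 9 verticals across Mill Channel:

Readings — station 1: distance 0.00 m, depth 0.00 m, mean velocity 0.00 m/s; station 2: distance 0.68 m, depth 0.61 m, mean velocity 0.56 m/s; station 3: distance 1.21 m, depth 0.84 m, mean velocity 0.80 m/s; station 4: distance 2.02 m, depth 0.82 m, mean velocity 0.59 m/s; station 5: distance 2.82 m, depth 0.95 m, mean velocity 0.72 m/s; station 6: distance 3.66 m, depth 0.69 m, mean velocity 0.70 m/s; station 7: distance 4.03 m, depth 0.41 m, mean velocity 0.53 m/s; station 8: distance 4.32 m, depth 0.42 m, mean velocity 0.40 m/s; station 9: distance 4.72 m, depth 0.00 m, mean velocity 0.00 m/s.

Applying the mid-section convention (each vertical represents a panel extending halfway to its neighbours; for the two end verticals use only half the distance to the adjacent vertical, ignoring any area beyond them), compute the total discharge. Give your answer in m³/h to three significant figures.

w_2 = (1.21 − 0.00)/2 = 0.605 m; q_2 = 0.56 × 0.61 × 0.605 = 0.2067 m³/s
w_3 = (2.02 − 0.68)/2 = 0.67 m; q_3 = 0.80 × 0.84 × 0.67 = 0.4502 m³/s
w_4 = (2.82 − 1.21)/2 = 0.805 m; q_4 = 0.59 × 0.82 × 0.805 = 0.3895 m³/s
w_5 = (3.66 − 2.02)/2 = 0.82 m; q_5 = 0.72 × 0.95 × 0.82 = 0.5609 m³/s
w_6 = (4.03 − 2.82)/2 = 0.605 m; q_6 = 0.70 × 0.69 × 0.605 = 0.2922 m³/s
w_7 = (4.32 − 3.66)/2 = 0.33 m; q_7 = 0.53 × 0.41 × 0.33 = 0.07171 m³/s
w_8 = (4.72 − 4.03)/2 = 0.345 m; q_8 = 0.40 × 0.42 × 0.345 = 0.05796 m³/s
Stations 1, 9 contribute zero (depth or velocity is 0).
Q = Σ qᵢ = 2.029 m³/s
= 2.029 × 3600 = 7305 m³/h

7300 m³/h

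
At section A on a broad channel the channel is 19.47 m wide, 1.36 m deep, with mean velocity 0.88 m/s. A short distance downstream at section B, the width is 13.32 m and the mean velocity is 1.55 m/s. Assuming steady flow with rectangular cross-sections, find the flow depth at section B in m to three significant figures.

1.13 m

Q = A₁V₁ = (19.47×1.36) × 0.88 = 23.30 m³/s
d₂ = Q/(b₂ V₂) = 23.30/(13.32×1.55) = 1.129 m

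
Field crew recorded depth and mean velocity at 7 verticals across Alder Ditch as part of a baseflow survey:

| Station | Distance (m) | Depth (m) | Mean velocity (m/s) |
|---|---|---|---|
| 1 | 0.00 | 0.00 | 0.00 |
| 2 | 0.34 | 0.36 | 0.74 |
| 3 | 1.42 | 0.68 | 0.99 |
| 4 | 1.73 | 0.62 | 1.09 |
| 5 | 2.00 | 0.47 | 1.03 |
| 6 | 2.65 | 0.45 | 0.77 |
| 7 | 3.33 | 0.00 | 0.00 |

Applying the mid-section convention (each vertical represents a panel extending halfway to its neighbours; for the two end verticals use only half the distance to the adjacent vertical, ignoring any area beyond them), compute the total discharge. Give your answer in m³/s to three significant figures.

w_2 = (1.42 − 0.00)/2 = 0.71 m; q_2 = 0.74 × 0.36 × 0.71 = 0.1891 m³/s
w_3 = (1.73 − 0.34)/2 = 0.695 m; q_3 = 0.99 × 0.68 × 0.695 = 0.4679 m³/s
w_4 = (2.00 − 1.42)/2 = 0.29 m; q_4 = 1.09 × 0.62 × 0.29 = 0.1960 m³/s
w_5 = (2.65 − 1.73)/2 = 0.46 m; q_5 = 1.03 × 0.47 × 0.46 = 0.2227 m³/s
w_6 = (3.33 − 2.00)/2 = 0.665 m; q_6 = 0.77 × 0.45 × 0.665 = 0.2304 m³/s
Stations 1, 7 contribute zero (depth or velocity is 0).
Q = Σ qᵢ = 1.306 m³/s

1.31 m³/s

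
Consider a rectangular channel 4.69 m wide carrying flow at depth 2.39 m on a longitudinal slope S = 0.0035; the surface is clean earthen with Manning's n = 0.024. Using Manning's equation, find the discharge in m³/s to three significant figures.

30.9 m³/s

A = b·y = 4.69 × 2.39 = 11.21 m²
P = b + 2y = 4.69 + 2×2.39 = 9.470 m
R = A/P = 11.21/9.470 = 1.184 m
Q = (1/n)·A·R^(2/3)·S^(1/2) = (1/0.024) × 11.21 × 1.184^(2/3) × 0.0035^(1/2) = 30.92 m³/s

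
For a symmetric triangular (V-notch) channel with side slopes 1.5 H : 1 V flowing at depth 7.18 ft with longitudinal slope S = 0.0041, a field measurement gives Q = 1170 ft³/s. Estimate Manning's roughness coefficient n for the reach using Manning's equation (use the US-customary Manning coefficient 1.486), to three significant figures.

0.0130

A = z·y² = 1.5×7.18² = 77.33 ft²
P = 2y√(1+z²) = 2×7.18×√(1+1.5²) = 25.89 ft
R = A/P = 77.33/25.89 = 2.987 ft
n = (1.486/Q)·A·R^(2/3)·S^(1/2) = (1.486/1170) × 77.33 × 2.074 × 0.06403 = 0.01304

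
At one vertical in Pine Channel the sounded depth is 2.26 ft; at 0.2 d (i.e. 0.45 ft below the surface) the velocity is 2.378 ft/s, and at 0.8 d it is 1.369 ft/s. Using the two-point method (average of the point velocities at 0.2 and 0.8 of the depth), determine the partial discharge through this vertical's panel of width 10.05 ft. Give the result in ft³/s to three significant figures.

42.6 ft³/s

v̄ = (2.378 + 1.369) / 2 = 1.874 ft/s
q = v̄ × d × w = 1.874 × 2.26 × 10.05 = 42.55 ft³/s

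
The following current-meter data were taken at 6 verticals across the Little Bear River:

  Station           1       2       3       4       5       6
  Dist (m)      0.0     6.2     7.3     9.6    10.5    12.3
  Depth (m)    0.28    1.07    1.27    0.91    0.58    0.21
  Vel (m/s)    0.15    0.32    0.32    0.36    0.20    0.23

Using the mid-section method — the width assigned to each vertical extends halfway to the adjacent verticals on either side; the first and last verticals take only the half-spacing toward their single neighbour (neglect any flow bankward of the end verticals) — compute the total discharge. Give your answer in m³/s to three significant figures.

w_1 = (6.2 − 0.0)/2 = 3.1 m; q_1 = 0.15 × 0.28 × 3.1 = 0.1302 m³/s
w_2 = (7.3 − 0.0)/2 = 3.65 m; q_2 = 0.32 × 1.07 × 3.65 = 1.250 m³/s
w_3 = (9.6 − 6.2)/2 = 1.7 m; q_3 = 0.32 × 1.27 × 1.7 = 0.6909 m³/s
w_4 = (10.5 − 7.3)/2 = 1.6 m; q_4 = 0.36 × 0.91 × 1.6 = 0.5242 m³/s
w_5 = (12.3 − 9.6)/2 = 1.35 m; q_5 = 0.20 × 0.58 × 1.35 = 0.1566 m³/s
w_6 = (12.3 − 10.5)/2 = 0.9 m; q_6 = 0.23 × 0.21 × 0.9 = 0.04347 m³/s
Q = Σ qᵢ = 2.795 m³/s

2.80 m³/s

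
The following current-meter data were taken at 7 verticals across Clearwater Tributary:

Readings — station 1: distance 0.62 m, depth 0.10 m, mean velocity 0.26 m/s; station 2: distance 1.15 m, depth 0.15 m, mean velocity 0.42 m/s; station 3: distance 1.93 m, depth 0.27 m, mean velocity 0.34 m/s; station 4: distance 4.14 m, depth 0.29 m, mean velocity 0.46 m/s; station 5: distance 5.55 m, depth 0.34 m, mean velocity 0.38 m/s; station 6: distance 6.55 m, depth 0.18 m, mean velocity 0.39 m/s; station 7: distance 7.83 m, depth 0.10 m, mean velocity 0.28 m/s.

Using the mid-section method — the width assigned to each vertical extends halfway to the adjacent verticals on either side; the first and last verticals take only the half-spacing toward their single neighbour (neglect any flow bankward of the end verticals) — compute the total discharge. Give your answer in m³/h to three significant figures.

w_1 = (1.15 − 0.62)/2 = 0.265 m; q_1 = 0.26 × 0.10 × 0.265 = 0.006890 m³/s
w_2 = (1.93 − 0.62)/2 = 0.655 m; q_2 = 0.42 × 0.15 × 0.655 = 0.04127 m³/s
w_3 = (4.14 − 1.15)/2 = 1.495 m; q_3 = 0.34 × 0.27 × 1.495 = 0.1372 m³/s
w_4 = (5.55 − 1.93)/2 = 1.81 m; q_4 = 0.46 × 0.29 × 1.81 = 0.2415 m³/s
w_5 = (6.55 − 4.14)/2 = 1.205 m; q_5 = 0.38 × 0.34 × 1.205 = 0.1557 m³/s
w_6 = (7.83 − 5.55)/2 = 1.14 m; q_6 = 0.39 × 0.18 × 1.14 = 0.08003 m³/s
w_7 = (7.83 − 6.55)/2 = 0.64 m; q_7 = 0.28 × 0.10 × 0.64 = 0.01792 m³/s
Q = Σ qᵢ = 0.6805 m³/s
= 0.6805 × 3600 = 2450 m³/h

2450 m³/h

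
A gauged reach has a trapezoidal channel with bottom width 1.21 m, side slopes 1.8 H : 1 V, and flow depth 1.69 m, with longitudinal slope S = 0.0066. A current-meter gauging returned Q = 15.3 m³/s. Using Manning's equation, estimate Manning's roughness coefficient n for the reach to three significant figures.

A = (b + z·y)·y = (1.21 + 1.8×1.69)×1.69 = 7.186 m²
P = b + 2y√(1+z²) = 1.21 + 2×1.69×√(1+1.8²) = 8.170 m
R = A/P = 7.186/8.170 = 0.8796 m
n = (1/Q)·A·R^(2/3)·S^(1/2) = (1/15.3) × 7.186 × 0.9180 × 0.08124 = 0.03503

0.0350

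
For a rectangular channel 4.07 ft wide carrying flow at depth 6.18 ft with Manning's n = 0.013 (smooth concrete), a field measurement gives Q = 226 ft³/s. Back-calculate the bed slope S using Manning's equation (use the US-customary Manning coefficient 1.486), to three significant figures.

0.00350

A = b·y = 4.07 × 6.18 = 25.15 ft²
P = b + 2y = 4.07 + 2×6.18 = 16.43 ft
R = A/P = 25.15/16.43 = 1.531 ft
S = (Q·n / (1.486·A·R^(2/3)))² = (226×0.013 / (1.486×25.15×1.328))² = 0.003502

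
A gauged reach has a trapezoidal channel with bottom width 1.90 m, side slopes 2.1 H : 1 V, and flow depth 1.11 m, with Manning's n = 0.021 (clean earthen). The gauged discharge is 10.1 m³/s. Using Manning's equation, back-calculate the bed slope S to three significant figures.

A = (b + z·y)·y = (1.90 + 2.1×1.11)×1.11 = 4.696 m²
P = b + 2y√(1+z²) = 1.90 + 2×1.11×√(1+2.1²) = 7.064 m
R = A/P = 4.696/7.064 = 0.6649 m
S = (Q·n / (1·A·R^(2/3)))² = (10.1×0.021 / (1×4.696×0.7618))² = 0.003515

0.00351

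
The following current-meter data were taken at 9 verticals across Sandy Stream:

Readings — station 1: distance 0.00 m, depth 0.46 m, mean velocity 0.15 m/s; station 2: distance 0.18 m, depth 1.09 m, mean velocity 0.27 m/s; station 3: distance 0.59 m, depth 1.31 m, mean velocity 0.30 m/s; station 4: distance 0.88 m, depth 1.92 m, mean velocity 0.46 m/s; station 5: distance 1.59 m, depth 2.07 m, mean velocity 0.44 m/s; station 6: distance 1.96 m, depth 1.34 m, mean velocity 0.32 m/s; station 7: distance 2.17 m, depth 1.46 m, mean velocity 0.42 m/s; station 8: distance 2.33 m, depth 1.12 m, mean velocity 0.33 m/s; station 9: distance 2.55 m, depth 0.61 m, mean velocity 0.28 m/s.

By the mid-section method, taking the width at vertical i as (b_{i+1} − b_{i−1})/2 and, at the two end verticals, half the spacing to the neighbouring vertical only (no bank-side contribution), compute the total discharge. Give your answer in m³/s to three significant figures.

1.49 m³/s

w_1 = (0.18 − 0.00)/2 = 0.09 m; q_1 = 0.15 × 0.46 × 0.09 = 0.006210 m³/s
w_2 = (0.59 − 0.00)/2 = 0.295 m; q_2 = 0.27 × 1.09 × 0.295 = 0.08682 m³/s
w_3 = (0.88 − 0.18)/2 = 0.35 m; q_3 = 0.30 × 1.31 × 0.35 = 0.1376 m³/s
w_4 = (1.59 − 0.59)/2 = 0.5 m; q_4 = 0.46 × 1.92 × 0.5 = 0.4416 m³/s
w_5 = (1.96 − 0.88)/2 = 0.54 m; q_5 = 0.44 × 2.07 × 0.54 = 0.4918 m³/s
w_6 = (2.17 − 1.59)/2 = 0.29 m; q_6 = 0.32 × 1.34 × 0.29 = 0.1244 m³/s
w_7 = (2.33 − 1.96)/2 = 0.185 m; q_7 = 0.42 × 1.46 × 0.185 = 0.1134 m³/s
w_8 = (2.55 − 2.17)/2 = 0.19 m; q_8 = 0.33 × 1.12 × 0.19 = 0.07022 m³/s
w_9 = (2.55 − 2.33)/2 = 0.11 m; q_9 = 0.28 × 0.61 × 0.11 = 0.01879 m³/s
Q = Σ qᵢ = 1.491 m³/s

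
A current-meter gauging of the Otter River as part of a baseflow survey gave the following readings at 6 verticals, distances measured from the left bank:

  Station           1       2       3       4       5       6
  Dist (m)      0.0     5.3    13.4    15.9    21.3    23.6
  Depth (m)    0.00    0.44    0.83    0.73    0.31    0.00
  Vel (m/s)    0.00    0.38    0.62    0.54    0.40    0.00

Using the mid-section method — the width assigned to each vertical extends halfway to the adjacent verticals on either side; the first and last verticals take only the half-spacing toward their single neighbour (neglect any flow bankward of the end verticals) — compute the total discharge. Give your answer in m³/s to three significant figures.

w_2 = (13.4 − 0.0)/2 = 6.7 m; q_2 = 0.38 × 0.44 × 6.7 = 1.120 m³/s
w_3 = (15.9 − 5.3)/2 = 5.3 m; q_3 = 0.62 × 0.83 × 5.3 = 2.727 m³/s
w_4 = (21.3 − 13.4)/2 = 3.95 m; q_4 = 0.54 × 0.73 × 3.95 = 1.557 m³/s
w_5 = (23.6 − 15.9)/2 = 3.85 m; q_5 = 0.40 × 0.31 × 3.85 = 0.4774 m³/s
Stations 1, 6 contribute zero (depth or velocity is 0).
Q = Σ qᵢ = 5.882 m³/s

5.88 m³/s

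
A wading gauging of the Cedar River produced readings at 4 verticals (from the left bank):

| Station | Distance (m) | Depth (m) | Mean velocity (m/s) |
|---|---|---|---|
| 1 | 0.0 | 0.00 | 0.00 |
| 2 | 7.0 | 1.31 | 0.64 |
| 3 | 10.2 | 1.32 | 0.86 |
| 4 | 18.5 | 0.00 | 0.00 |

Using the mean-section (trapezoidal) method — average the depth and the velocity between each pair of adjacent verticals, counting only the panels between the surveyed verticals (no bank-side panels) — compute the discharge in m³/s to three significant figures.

Panel 1-2: Δb = 7 m, d̄ = (0.00+1.31)/2 = 0.655, v̄ = (0.00+0.64)/2 = 0.32 → q = 7×0.655×0.32 = 1.467 m³/s
Panel 2-3: Δb = 3.2 m, d̄ = (1.31+1.32)/2 = 1.315, v̄ = (0.64+0.86)/2 = 0.75 → q = 3.2×1.315×0.75 = 3.156 m³/s
Panel 3-4: Δb = 8.3 m, d̄ = (1.32+0.00)/2 = 0.66, v̄ = (0.86+0.00)/2 = 0.43 → q = 8.3×0.66×0.43 = 2.356 m³/s
Q = Σ q = 6.979 m³/s

6.98 m³/s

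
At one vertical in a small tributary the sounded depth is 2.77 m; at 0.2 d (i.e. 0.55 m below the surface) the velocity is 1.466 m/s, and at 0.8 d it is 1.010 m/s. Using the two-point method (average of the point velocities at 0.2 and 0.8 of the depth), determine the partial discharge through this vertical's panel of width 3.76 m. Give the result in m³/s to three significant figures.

12.9 m³/s

v̄ = (1.466 + 1.010) / 2 = 1.238 m/s
q = v̄ × d × w = 1.238 × 2.77 × 3.76 = 12.89 m³/s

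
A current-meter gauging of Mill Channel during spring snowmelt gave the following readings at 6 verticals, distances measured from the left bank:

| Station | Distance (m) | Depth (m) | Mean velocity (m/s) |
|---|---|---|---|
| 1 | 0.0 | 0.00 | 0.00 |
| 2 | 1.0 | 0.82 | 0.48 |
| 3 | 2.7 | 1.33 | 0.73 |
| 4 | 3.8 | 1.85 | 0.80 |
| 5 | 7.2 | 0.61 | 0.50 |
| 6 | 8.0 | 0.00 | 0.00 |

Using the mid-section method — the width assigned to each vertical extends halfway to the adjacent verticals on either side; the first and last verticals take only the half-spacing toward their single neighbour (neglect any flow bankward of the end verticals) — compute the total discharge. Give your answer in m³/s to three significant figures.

5.86 m³/s

w_2 = (2.7 − 0.0)/2 = 1.35 m; q_2 = 0.48 × 0.82 × 1.35 = 0.5314 m³/s
w_3 = (3.8 − 1.0)/2 = 1.4 m; q_3 = 0.73 × 1.33 × 1.4 = 1.359 m³/s
w_4 = (7.2 − 2.7)/2 = 2.25 m; q_4 = 0.80 × 1.85 × 2.25 = 3.330 m³/s
w_5 = (8.0 − 3.8)/2 = 2.1 m; q_5 = 0.50 × 0.61 × 2.1 = 0.6405 m³/s
Stations 1, 6 contribute zero (depth or velocity is 0).
Q = Σ qᵢ = 5.861 m³/s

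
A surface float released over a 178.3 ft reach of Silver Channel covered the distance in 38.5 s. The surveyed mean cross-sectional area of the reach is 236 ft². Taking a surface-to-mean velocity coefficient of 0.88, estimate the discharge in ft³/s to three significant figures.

v_surface = L / t̄ = 178.3 / 38.5 = 4.631 ft/s
v_mean = 0.88 × 4.631 = 4.075 ft/s
Q = A × v_mean = 236 × 4.075 = 961.8 ft³/s

962 ft³/s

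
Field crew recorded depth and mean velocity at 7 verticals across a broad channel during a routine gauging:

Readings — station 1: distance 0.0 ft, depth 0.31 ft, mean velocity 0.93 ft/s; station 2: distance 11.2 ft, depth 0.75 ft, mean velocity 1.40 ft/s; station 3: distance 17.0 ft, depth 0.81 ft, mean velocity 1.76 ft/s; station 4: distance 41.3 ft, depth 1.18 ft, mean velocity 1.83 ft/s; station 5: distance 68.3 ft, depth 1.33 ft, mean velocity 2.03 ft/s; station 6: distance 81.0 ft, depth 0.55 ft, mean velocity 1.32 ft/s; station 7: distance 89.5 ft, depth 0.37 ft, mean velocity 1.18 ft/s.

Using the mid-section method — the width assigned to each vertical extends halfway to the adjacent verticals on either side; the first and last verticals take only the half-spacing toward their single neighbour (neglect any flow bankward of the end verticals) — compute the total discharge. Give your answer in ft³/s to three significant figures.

151 ft³/s

w_1 = (11.2 − 0.0)/2 = 5.6 ft; q_1 = 0.93 × 0.31 × 5.6 = 1.614 ft³/s
w_2 = (17.0 − 0.0)/2 = 8.5 ft; q_2 = 1.40 × 0.75 × 8.5 = 8.925 ft³/s
w_3 = (41.3 − 11.2)/2 = 15.05 ft; q_3 = 1.76 × 0.81 × 15.05 = 21.46 ft³/s
w_4 = (68.3 − 17.0)/2 = 25.65 ft; q_4 = 1.83 × 1.18 × 25.65 = 55.39 ft³/s
w_5 = (81.0 − 41.3)/2 = 19.85 ft; q_5 = 2.03 × 1.33 × 19.85 = 53.59 ft³/s
w_6 = (89.5 − 68.3)/2 = 10.6 ft; q_6 = 1.32 × 0.55 × 10.6 = 7.696 ft³/s
w_7 = (89.5 − 81.0)/2 = 4.25 ft; q_7 = 1.18 × 0.37 × 4.25 = 1.856 ft³/s
Q = Σ qᵢ = 150.5 ft³/s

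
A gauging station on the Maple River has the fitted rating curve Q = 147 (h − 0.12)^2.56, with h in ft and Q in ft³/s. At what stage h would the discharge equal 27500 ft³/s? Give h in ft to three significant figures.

7.84 ft

h − h₀ = (Q/C)^(1/b) = (27500/147)^(1/2.56) = 7.718 ft
h = 0.12 + 7.718 = 7.838 ft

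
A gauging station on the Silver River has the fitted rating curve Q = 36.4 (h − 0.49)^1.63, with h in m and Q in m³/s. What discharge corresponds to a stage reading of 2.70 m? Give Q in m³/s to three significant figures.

133 m³/s

Q = 36.4 × (2.70 − 0.49)^1.63 = 36.4 × 2.21^1.63 = 132.6 m³/s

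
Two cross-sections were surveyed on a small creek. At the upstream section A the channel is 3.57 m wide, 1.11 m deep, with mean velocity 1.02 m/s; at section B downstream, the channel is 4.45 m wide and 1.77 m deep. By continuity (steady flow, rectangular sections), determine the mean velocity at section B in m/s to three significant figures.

0.513 m/s

Q = A₁V₁ = (3.57×1.11) × 1.02 = 4.042 m³/s
A₂ = 4.45 × 1.77 = 7.877 m²
V₂ = Q/A₂ = 4.042/7.877 = 0.5132 m/s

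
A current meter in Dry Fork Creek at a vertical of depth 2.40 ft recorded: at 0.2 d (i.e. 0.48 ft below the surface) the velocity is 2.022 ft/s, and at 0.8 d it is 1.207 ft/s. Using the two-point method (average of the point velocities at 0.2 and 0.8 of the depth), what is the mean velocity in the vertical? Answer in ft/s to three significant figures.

v̄ = (2.022 + 1.207) / 2 = 1.615 ft/s

1.61 ft/s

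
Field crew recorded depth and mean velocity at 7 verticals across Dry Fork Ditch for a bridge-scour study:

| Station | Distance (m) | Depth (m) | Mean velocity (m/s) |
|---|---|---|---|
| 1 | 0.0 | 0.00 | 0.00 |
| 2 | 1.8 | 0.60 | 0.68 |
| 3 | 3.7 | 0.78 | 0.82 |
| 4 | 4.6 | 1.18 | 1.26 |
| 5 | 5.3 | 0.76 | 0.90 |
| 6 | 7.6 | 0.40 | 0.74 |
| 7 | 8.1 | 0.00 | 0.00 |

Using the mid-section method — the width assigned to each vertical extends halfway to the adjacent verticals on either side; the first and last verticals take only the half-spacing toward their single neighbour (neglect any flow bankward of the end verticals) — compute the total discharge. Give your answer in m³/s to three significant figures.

w_2 = (3.7 − 0.0)/2 = 1.85 m; q_2 = 0.68 × 0.60 × 1.85 = 0.7548 m³/s
w_3 = (4.6 − 1.8)/2 = 1.4 m; q_3 = 0.82 × 0.78 × 1.4 = 0.8954 m³/s
w_4 = (5.3 − 3.7)/2 = 0.8 m; q_4 = 1.26 × 1.18 × 0.8 = 1.189 m³/s
w_5 = (7.6 − 4.6)/2 = 1.5 m; q_5 = 0.90 × 0.76 × 1.5 = 1.026 m³/s
w_6 = (8.1 − 5.3)/2 = 1.4 m; q_6 = 0.74 × 0.40 × 1.4 = 0.4144 m³/s
Stations 1, 7 contribute zero (depth or velocity is 0).
Q = Σ qᵢ = 4.280 m³/s

4.28 m³/s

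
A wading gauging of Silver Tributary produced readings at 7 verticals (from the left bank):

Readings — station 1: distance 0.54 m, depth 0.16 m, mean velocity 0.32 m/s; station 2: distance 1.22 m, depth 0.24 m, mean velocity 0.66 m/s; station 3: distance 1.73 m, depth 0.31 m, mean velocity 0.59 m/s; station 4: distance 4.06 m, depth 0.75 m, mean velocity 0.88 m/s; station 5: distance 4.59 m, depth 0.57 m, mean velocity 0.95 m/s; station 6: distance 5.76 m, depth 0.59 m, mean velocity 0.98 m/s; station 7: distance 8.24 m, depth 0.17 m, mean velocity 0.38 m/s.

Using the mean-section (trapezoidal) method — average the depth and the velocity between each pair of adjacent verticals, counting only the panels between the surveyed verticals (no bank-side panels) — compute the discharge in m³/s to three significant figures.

2.68 m³/s

Panel 1-2: Δb = 0.68 m, d̄ = (0.16+0.24)/2 = 0.2, v̄ = (0.32+0.66)/2 = 0.49 → q = 0.68×0.2×0.49 = 0.06664 m³/s
Panel 2-3: Δb = 0.51 m, d̄ = (0.24+0.31)/2 = 0.275, v̄ = (0.66+0.59)/2 = 0.625 → q = 0.51×0.275×0.625 = 0.08766 m³/s
Panel 3-4: Δb = 2.33 m, d̄ = (0.31+0.75)/2 = 0.53, v̄ = (0.59+0.88)/2 = 0.735 → q = 2.33×0.53×0.735 = 0.9077 m³/s
Panel 4-5: Δb = 0.53 m, d̄ = (0.75+0.57)/2 = 0.66, v̄ = (0.88+0.95)/2 = 0.915 → q = 0.53×0.66×0.915 = 0.3201 m³/s
Panel 5-6: Δb = 1.17 m, d̄ = (0.57+0.59)/2 = 0.58, v̄ = (0.95+0.98)/2 = 0.965 → q = 1.17×0.58×0.965 = 0.6548 m³/s
Panel 6-7: Δb = 2.48 m, d̄ = (0.59+0.17)/2 = 0.38, v̄ = (0.98+0.38)/2 = 0.68 → q = 2.48×0.38×0.68 = 0.6408 m³/s
Q = Σ q = 2.678 m³/s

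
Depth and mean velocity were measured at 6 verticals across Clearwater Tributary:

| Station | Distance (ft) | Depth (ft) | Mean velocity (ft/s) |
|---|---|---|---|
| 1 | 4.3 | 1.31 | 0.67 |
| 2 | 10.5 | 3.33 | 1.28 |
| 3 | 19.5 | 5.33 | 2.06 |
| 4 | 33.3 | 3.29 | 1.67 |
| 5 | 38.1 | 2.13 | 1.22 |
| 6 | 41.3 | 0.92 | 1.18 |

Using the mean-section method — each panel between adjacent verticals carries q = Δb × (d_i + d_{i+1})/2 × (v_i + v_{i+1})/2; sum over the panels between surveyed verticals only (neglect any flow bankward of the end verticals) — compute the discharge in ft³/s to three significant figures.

Panel 1-2: Δb = 6.2 ft, d̄ = (1.31+3.33)/2 = 2.32, v̄ = (0.67+1.28)/2 = 0.975 → q = 6.2×2.32×0.975 = 14.02 ft³/s
Panel 2-3: Δb = 9 ft, d̄ = (3.33+5.33)/2 = 4.33, v̄ = (1.28+2.06)/2 = 1.67 → q = 9×4.33×1.67 = 65.08 ft³/s
Panel 3-4: Δb = 13.8 ft, d̄ = (5.33+3.29)/2 = 4.31, v̄ = (2.06+1.67)/2 = 1.865 → q = 13.8×4.31×1.865 = 110.9 ft³/s
Panel 4-5: Δb = 4.8 ft, d̄ = (3.29+2.13)/2 = 2.71, v̄ = (1.67+1.22)/2 = 1.445 → q = 4.8×2.71×1.445 = 18.80 ft³/s
Panel 5-6: Δb = 3.2 ft, d̄ = (2.13+0.92)/2 = 1.525, v̄ = (1.22+1.18)/2 = 1.2 → q = 3.2×1.525×1.2 = 5.856 ft³/s
Q = Σ q = 214.7 ft³/s

215 ft³/s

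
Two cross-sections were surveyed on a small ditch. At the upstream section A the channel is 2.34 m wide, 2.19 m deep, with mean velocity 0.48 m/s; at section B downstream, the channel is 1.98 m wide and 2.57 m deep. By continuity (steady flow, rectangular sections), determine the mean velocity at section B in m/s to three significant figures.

0.483 m/s

Q = A₁V₁ = (2.34×2.19) × 0.48 = 2.460 m³/s
A₂ = 1.98 × 2.57 = 5.089 m²
V₂ = Q/A₂ = 2.460/5.089 = 0.4834 m/s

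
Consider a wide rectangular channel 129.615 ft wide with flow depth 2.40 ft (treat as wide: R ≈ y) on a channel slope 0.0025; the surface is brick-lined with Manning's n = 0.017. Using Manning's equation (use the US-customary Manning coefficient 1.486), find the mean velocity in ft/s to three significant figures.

7.83 ft/s

A = b·y = 129.615 × 2.40 = 311.1 ft²
Wide channel: R ≈ y = 2.40 ft
Q = (1.486/n)·A·R^(2/3)·S^(1/2) = (1.486/0.017) × 311.1 × 2.400^(2/3) × 0.0025^(1/2) = 2437 ft³/s
V = Q/A = 2437/311.1 = 7.835 ft/s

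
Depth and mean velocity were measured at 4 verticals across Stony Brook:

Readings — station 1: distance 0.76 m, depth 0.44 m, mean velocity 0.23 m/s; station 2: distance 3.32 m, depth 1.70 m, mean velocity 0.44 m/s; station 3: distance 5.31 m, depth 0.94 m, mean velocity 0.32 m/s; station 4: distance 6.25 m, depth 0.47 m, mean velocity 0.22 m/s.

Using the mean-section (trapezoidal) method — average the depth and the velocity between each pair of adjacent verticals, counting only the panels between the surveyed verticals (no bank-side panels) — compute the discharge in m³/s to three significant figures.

Panel 1-2: Δb = 2.56 m, d̄ = (0.44+1.70)/2 = 1.07, v̄ = (0.23+0.44)/2 = 0.335 → q = 2.56×1.07×0.335 = 0.9176 m³/s
Panel 2-3: Δb = 1.99 m, d̄ = (1.70+0.94)/2 = 1.32, v̄ = (0.44+0.32)/2 = 0.38 → q = 1.99×1.32×0.38 = 0.9982 m³/s
Panel 3-4: Δb = 0.94 m, d̄ = (0.94+0.47)/2 = 0.705, v̄ = (0.32+0.22)/2 = 0.27 → q = 0.94×0.705×0.27 = 0.1789 m³/s
Q = Σ q = 2.095 m³/s

2.09 m³/s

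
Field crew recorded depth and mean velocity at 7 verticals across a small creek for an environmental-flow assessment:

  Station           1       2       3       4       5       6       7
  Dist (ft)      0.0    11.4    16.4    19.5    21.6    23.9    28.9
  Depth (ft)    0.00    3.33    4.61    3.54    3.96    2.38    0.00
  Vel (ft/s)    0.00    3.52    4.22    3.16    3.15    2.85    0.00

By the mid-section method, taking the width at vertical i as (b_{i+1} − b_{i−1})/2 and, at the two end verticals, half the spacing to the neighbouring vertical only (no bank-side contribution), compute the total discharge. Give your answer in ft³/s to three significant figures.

256 ft³/s

w_2 = (16.4 − 0.0)/2 = 8.2 ft; q_2 = 3.52 × 3.33 × 8.2 = 96.12 ft³/s
w_3 = (19.5 − 11.4)/2 = 4.05 ft; q_3 = 4.22 × 4.61 × 4.05 = 78.79 ft³/s
w_4 = (21.6 − 16.4)/2 = 2.6 ft; q_4 = 3.16 × 3.54 × 2.6 = 29.08 ft³/s
w_5 = (23.9 − 19.5)/2 = 2.2 ft; q_5 = 3.15 × 3.96 × 2.2 = 27.44 ft³/s
w_6 = (28.9 − 21.6)/2 = 3.65 ft; q_6 = 2.85 × 2.38 × 3.65 = 24.76 ft³/s
Stations 1, 7 contribute zero (depth or velocity is 0).
Q = Σ qᵢ = 256.2 ft³/s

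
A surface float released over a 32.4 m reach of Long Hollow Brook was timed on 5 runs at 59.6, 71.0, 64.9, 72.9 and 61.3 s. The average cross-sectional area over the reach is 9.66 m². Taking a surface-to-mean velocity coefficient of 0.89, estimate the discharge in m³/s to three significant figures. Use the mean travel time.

4.22 m³/s

t̄ = (59.6 + 71.0 + 64.9 + 72.9 + 61.3) / 5 = 65.94 s
v_surface = L / t̄ = 32.4 / 65.94 = 0.4914 m/s
v_mean = 0.89 × 0.4914 = 0.4373 m/s
Q = A × v_mean = 9.66 × 0.4373 = 4.224 m³/s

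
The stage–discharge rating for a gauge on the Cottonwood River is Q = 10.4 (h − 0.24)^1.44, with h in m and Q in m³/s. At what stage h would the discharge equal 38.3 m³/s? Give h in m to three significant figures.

2.71 m

h − h₀ = (Q/C)^(1/b) = (38.3/10.4)^(1/1.44) = 2.473 m
h = 0.24 + 2.473 = 2.713 m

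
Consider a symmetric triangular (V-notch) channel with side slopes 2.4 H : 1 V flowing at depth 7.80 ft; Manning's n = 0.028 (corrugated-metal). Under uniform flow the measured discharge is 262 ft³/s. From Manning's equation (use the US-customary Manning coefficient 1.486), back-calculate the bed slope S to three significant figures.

0.000207

A = z·y² = 2.4×7.80² = 146.0 ft²
P = 2y√(1+z²) = 2×7.80×√(1+2.4²) = 40.56 ft
R = A/P = 146.0/40.56 = 3.600 ft
S = (Q·n / (1.486·A·R^(2/3)))² = (262×0.028 / (1.486×146.0×2.349))² = 0.0002072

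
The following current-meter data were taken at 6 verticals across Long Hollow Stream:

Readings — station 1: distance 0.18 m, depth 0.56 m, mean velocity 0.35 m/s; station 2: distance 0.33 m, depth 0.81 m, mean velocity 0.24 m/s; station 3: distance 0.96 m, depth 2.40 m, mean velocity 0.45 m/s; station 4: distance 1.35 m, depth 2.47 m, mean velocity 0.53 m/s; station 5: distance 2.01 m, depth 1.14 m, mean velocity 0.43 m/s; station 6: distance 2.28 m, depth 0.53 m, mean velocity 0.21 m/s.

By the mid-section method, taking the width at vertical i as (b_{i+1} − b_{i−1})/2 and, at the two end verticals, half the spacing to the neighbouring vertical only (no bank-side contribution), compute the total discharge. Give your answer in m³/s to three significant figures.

1.57 m³/s

w_1 = (0.33 − 0.18)/2 = 0.075 m; q_1 = 0.35 × 0.56 × 0.075 = 0.01470 m³/s
w_2 = (0.96 − 0.18)/2 = 0.39 m; q_2 = 0.24 × 0.81 × 0.39 = 0.07582 m³/s
w_3 = (1.35 − 0.33)/2 = 0.51 m; q_3 = 0.45 × 2.40 × 0.51 = 0.5508 m³/s
w_4 = (2.01 − 0.96)/2 = 0.525 m; q_4 = 0.53 × 2.47 × 0.525 = 0.6873 m³/s
w_5 = (2.28 − 1.35)/2 = 0.465 m; q_5 = 0.43 × 1.14 × 0.465 = 0.2279 m³/s
w_6 = (2.28 − 2.01)/2 = 0.135 m; q_6 = 0.21 × 0.53 × 0.135 = 0.01503 m³/s
Q = Σ qᵢ = 1.572 m³/s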